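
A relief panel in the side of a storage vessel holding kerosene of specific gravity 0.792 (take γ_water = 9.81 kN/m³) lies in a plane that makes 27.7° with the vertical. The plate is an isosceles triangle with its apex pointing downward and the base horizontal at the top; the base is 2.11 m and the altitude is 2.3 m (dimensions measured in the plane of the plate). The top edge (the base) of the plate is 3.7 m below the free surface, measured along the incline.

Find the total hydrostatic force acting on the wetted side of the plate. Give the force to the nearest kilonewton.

γ = 0.792 × 9.81 = 7.76952 kN/m³.
The plate makes 27.7° with the vertical, i.e. θ = 90° − 27.7° = 62.3° to the horizontal. Measuring y along the incline from the free-surface line, vertical depth h = y·sinθ with sinθ = 0.885394.
With the apex down, the centroid sits h/3 = 2.3/3 = 0.766667 m below the base (the top edge), so y_c = 3.7 + 0.766667 = 4.46667 m and h_c = 4.46667 × 0.885394 = 3.95476 m.
A = ½ × 2.11 × 2.3 = 2.4265 m².
Resultant F = γ·h_c·A = 7.76952 × 3.95476 × 2.4265 = 74.5581 kN.

F ≈ 75 kN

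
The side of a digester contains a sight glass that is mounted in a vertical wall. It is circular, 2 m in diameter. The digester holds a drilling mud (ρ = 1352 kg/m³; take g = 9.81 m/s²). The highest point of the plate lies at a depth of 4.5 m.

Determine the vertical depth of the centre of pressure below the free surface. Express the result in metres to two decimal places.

h_p = 5.55 m

γ = ρg = 1352 × 9.81 / 1000 = 13.26312 kN/m³.
The centroid is at the centre, 1 m below the top of the plate, so the centroid depth is h_c = 4.5 + 1 = 5.5 m.
A = π(1)² = 3.14159 m².
Resultant F = γ·h_c·A = 13.26312 × 5.5 × 3.14159 = 229.17 kN.
I_c = πr⁴/4 = π × 1⁴/4 = 0.785398 m⁴.
Centre of pressure: y_p = y_c + I_c/(y_c·A) = 5.5 + 0.785398/(5.5 × 3.14159) = 5.5 + 0.0454546 = 5.54545 m along the plane.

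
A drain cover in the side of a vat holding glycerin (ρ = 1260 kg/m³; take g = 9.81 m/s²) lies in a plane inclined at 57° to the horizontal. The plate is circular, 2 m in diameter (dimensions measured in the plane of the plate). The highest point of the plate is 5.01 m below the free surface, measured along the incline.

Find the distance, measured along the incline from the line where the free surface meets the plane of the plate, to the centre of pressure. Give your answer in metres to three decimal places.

γ = ρg = 1260 × 9.81 / 1000 = 12.3606 kN/m³.
Let θ = 57° be the plate's angle to the horizontal; measure y along the incline from where the plane meets the free surface. Vertical depth h = y·sinθ with sinθ = 0.838671.
The centroid is at the centre, 1 m below the top of the plate, so y_c = 5.01 + 1 = 6.01 m and h_c = 6.01 × 0.838671 = 5.04041 m.
A = π(1)² = 3.14159 m².
Resultant F = γ·h_c·A = 12.3606 × 5.04041 × 3.14159 = 195.729 kN.
I_c = πr⁴/4 = π × 1⁴/4 = 0.785398 m⁴.
Centre of pressure: y_p = y_c + I_c/(y_c·A) = 6.01 + 0.785398/(6.01 × 3.14159) = 6.01 + 0.0415974 = 6.0516 m along the plane.

y_p = 6.052 m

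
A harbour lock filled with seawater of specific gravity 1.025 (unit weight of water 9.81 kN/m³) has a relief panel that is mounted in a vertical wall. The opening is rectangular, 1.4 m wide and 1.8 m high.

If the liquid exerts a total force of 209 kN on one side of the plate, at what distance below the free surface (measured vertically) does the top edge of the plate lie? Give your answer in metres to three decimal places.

d_top ≈ 7.348 m

γ = 1.025 × 9.81 = 10.05525 kN/m³.
A = 1.4 × 1.8 = 2.52 m².
From F = γ·h_c·A, the centroid depth is h_c = 209/(10.05525 × 2.52) = 8.24808 m.
The centroid lies 1.8/2 = 0.9 m below the top edge, so the top edge sits at h_top = 8.24808 − 0.9 = 7.34808 m below the surface.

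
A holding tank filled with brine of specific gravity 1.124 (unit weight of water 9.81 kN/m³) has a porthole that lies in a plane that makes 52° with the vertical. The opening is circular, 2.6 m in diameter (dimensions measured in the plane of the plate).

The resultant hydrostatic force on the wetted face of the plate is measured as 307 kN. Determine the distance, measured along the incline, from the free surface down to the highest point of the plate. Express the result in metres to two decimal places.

γ = 1.124 × 9.81 = 11.02644 kN/m³.
A = π(1.3)² = 5.30929 m².
From F = γ·h_c·A, the centroid depth is h_c = 307/(11.02644 × 5.30929) = 5.24405 m.
The plate makes 52° with the vertical, i.e. θ = 90° − 52° = 38° to the horizontal. Measuring y along the incline from the free-surface line, vertical depth h = y·sinθ with sinθ = 0.615661.
Along the incline, y_c = h_c/sinθ = 5.24405/0.615661 = 8.51776 m.
The centroid is at the centre, 1.3 m below the top of the plate, so the highest point sits at y_top = 8.51776 − 1.3 = 7.21776 m along the incline.

y_top ≈ 7.22 m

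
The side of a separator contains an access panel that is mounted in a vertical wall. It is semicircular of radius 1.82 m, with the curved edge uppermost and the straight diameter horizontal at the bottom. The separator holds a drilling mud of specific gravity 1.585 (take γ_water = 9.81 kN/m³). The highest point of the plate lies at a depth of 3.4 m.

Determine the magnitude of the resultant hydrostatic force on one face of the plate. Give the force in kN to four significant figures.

γ = 1.585 × 9.81 = 15.54885 kN/m³.
The centroid lies 4r/(3π) = 0.772432 m above the diameter, so r − 4r/(3π) = 1.82 − 0.772432 = 1.04757 m below the topmost point, so the centroid depth is h_c = 3.4 + 1.04757 = 4.44757 m.
A = πr²/2 = π × 1.82²/2 = 5.20311 m².
Resultant F = γ·h_c·A = 15.54885 × 4.44757 × 5.20311 = 359.819 kN.

F ≈ 359.8 kN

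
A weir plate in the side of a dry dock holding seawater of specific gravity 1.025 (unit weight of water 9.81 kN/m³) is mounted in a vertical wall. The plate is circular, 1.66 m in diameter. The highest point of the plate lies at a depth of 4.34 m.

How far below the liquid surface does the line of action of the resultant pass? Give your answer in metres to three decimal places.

h_p = 5.203 m

γ = 1.025 × 9.81 = 10.05525 kN/m³.
The centroid is at the centre, 0.83 m below the top of the plate, so the centroid depth is h_c = 4.34 + 0.83 = 5.17 m.
A = π(0.83)² = 2.16424 m².
Resultant F = γ·h_c·A = 10.05525 × 5.17 × 2.16424 = 112.509 kN.
I_c = πr⁴/4 = π × 0.83⁴/4 = 0.372737 m⁴.
Centre of pressure: y_p = y_c + I_c/(y_c·A) = 5.17 + 0.372737/(5.17 × 2.16424) = 5.17 + 0.0333124 = 5.20331 m along the plane.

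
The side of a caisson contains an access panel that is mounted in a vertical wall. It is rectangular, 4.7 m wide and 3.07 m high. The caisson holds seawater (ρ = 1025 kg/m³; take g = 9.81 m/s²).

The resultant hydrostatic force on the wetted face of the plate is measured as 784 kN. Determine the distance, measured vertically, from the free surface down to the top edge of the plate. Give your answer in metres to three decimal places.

γ = ρg = 1025 × 9.81 / 1000 = 10.05525 kN/m³.
A = 4.7 × 3.07 = 14.429 m².
From F = γ·h_c·A, the centroid depth is h_c = 784/(10.05525 × 14.429) = 5.40365 m.
The centroid lies 3.07/2 = 1.535 m below the top edge, so the top edge sits at h_top = 5.40365 − 1.535 = 3.86865 m below the surface.

d_top ≈ 3.869 m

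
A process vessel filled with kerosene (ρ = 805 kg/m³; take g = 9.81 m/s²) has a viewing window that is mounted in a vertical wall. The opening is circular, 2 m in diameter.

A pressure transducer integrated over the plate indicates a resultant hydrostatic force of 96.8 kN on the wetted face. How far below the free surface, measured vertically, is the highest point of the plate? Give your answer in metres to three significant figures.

γ = ρg = 805 × 9.81 / 1000 = 7.89705 kN/m³.
A = π(1)² = 3.14159 m².
From F = γ·h_c·A, the centroid depth is h_c = 96.8/(7.89705 × 3.14159) = 3.90176 m.
The centroid is at the centre, 1 m below the top of the plate, so the highest point sits at h_top = 3.90176 − 1 = 2.90176 m below the surface.

d_top ≈ 2.90 m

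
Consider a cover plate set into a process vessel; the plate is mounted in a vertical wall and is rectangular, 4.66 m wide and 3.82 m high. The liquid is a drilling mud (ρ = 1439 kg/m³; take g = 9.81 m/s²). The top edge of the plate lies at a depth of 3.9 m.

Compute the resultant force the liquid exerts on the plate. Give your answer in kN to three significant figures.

γ = ρg = 1439 × 9.81 / 1000 = 14.11659 kN/m³.
The centroid lies 3.82/2 = 1.91 m below the top edge, so the centroid depth is h_c = 3.9 + 1.91 = 5.81 m.
A = 4.66 × 3.82 = 17.8012 m².
Resultant F = γ·h_c·A = 14.11659 × 5.81 × 17.8012 = 1460.01 kN.

F ≈ 1460 kN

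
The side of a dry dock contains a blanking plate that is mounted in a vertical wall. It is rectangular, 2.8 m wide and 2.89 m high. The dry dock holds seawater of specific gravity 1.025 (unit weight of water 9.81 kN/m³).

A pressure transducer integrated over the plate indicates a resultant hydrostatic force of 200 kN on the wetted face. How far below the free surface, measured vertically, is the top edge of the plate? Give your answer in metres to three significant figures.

d_top ≈ 1.01 m

γ = 1.025 × 9.81 = 10.05525 kN/m³.
A = 2.8 × 2.89 = 8.092 m².
From F = γ·h_c·A, the centroid depth is h_c = 200/(10.05525 × 8.092) = 2.458 m.
The centroid lies 2.89/2 = 1.445 m below the top edge, so the top edge sits at h_top = 2.458 − 1.445 = 1.013 m below the surface.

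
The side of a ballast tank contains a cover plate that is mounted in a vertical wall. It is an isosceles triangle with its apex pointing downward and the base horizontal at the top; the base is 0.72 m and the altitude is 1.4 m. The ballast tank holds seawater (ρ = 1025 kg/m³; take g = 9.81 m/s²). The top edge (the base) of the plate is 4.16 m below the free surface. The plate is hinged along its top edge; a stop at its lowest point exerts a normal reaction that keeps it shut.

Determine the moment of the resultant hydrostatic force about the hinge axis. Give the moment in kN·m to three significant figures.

M ≈ 11.5 kN·m

γ = ρg = 1025 × 9.81 / 1000 = 10.05525 kN/m³.
With the apex down, the centroid sits h/3 = 1.4/3 = 0.466667 m below the base (the top edge), so the centroid depth is h_c = 4.16 + 0.466667 = 4.62667 m.
A = ½ × 0.72 × 1.4 = 0.504 m².
Resultant F = γ·h_c·A = 10.05525 × 4.62667 × 0.504 = 23.4473 kN.
I_c = b·h³/36 = 0.72 × 1.4³/36 = 0.05488 m⁴.
Centre of pressure: y_p = y_c + I_c/(y_c·A) = 4.62667 + 0.05488/(4.62667 × 0.504) = 4.62667 + 0.023535 = 4.6502 m along the plane.
The resultant acts 0.466667 + 0.023535 = 0.490202 m (along the plate) below the hinge at the top edge, so the moment about the hinge is M = F × 0.490202 = 23.4473 × 0.490202 = 11.4939 kN·m.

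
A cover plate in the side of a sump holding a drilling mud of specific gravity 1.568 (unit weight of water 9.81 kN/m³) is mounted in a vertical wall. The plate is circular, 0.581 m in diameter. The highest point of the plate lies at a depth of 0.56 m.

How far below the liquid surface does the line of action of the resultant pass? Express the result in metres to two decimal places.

h_p = 0.88 m

γ = 1.568 × 9.81 = 15.38208 kN/m³.
The centroid is at the centre, 0.2905 m below the top of the plate, so the centroid depth is h_c = 0.56 + 0.2905 = 0.8505 m.
A = π(0.2905)² = 0.26512 m².
Resultant F = γ·h_c·A = 15.38208 × 0.8505 × 0.26512 = 3.46842 kN.
I_c = πr⁴/4 = π × 0.2905⁴/4 = 0.00559338 m⁴.
Centre of pressure: y_p = y_c + I_c/(y_c·A) = 0.8505 + 0.00559338/(0.8505 × 0.26512) = 0.8505 + 0.024806 = 0.875306 m along the plane.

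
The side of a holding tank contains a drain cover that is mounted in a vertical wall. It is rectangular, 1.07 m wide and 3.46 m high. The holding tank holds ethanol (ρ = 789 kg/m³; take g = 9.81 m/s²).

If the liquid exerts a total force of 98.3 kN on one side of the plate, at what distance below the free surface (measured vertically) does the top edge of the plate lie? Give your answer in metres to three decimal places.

d_top ≈ 1.700 m

γ = ρg = 789 × 9.81 / 1000 = 7.74009 kN/m³.
A = 1.07 × 3.46 = 3.7022 m².
From F = γ·h_c·A, the centroid depth is h_c = 98.3/(7.74009 × 3.7022) = 3.43042 m.
The centroid lies 3.46/2 = 1.73 m below the top edge, so the top edge sits at h_top = 3.43042 − 1.73 = 1.70042 m below the surface.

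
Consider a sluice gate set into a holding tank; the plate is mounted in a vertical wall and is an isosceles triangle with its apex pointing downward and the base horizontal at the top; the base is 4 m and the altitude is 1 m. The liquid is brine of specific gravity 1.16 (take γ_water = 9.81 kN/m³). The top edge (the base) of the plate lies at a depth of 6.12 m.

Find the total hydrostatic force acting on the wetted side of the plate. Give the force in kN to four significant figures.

γ = 1.16 × 9.81 = 11.3796 kN/m³.
With the apex down, the centroid sits h/3 = 1/3 = 0.333333 m below the base (the top edge), so the centroid depth is h_c = 6.12 + 0.333333 = 6.45333 m.
A = ½ × 4 × 1 = 2 m².
Resultant F = γ·h_c·A = 11.3796 × 6.45333 × 2 = 146.873 kN.

F ≈ 146.9 kN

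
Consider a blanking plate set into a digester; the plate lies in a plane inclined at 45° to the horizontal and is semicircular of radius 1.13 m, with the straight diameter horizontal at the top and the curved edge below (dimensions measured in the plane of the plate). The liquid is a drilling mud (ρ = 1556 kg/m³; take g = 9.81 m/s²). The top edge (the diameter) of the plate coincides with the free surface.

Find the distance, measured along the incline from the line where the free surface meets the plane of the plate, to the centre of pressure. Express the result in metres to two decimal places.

γ = ρg = 1556 × 9.81 / 1000 = 15.26436 kN/m³.
Let θ = 45° be the plate's angle to the horizontal; measure y along the incline from where the plane meets the free surface. Vertical depth h = y·sinθ with sinθ = 0.707107.
The centroid of a semicircle lies 4r/(3π) = 0.479587 m from the diameter, here below the top edge, so y_c = 0.479587 m and h_c = 0.479587 × 0.707107 = 0.339119 m.
A = πr²/2 = π × 1.13²/2 = 2.00575 m².
Resultant F = γ·h_c·A = 15.26436 × 0.339119 × 2.00575 = 10.3826 kN.
I_c = (π/8 − 8/(9π))·r⁴ = 0.109757 × 1.13⁴ = 0.178956 m⁴.
Centre of pressure: y_p = y_c + I_c/(y_c·A) = 0.479587 + 0.178956/(0.479587 × 2.00575) = 0.479587 + 0.186038 = 0.665625 m along the plane.

y_p = 0.67 m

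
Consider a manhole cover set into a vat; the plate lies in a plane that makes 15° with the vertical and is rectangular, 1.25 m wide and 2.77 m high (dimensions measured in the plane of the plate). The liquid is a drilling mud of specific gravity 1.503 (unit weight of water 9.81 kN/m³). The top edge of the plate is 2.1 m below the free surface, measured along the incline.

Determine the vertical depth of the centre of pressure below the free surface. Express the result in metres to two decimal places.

γ = 1.503 × 9.81 = 14.74443 kN/m³.
The plate makes 15° with the vertical, i.e. θ = 90° − 15° = 75° to the horizontal. Measuring y along the incline from the free-surface line, vertical depth h = y·sinθ with sinθ = 0.965926.
The centroid lies 2.77/2 = 1.385 m below the top edge, so y_c = 2.1 + 1.385 = 3.485 m and h_c = 3.485 × 0.965926 = 3.36625 m.
A = 1.25 × 2.77 = 3.4625 m².
Resultant F = γ·h_c·A = 14.74443 × 3.36625 × 3.4625 = 171.856 kN.
I_c = b·h³/12 = 1.25 × 2.77³/12 = 2.21395 m⁴.
Centre of pressure: y_p = y_c + I_c/(y_c·A) = 3.485 + 2.21395/(3.485 × 3.4625) = 3.485 + 0.183474 = 3.66847 m along the plane.
Vertically, h_p = y_p·sinθ = 3.66847 × 0.965926 = 3.54347 m.

h_p = 3.54 m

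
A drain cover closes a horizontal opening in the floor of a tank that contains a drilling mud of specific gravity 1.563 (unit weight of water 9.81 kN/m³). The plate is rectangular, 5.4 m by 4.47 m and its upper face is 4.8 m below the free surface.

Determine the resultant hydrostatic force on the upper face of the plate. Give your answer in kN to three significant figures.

γ = 1.563 × 9.81 = 15.33303 kN/m³.
The plate is horizontal, so pressure is uniform at p = γ·h = 15.33303 × 4.8 = 73.5985 kN/m².
A = 5.4 × 4.47 = 24.138 m².
F = p·A = 73.5985 × 24.138 = 1776.52 kN.

F ≈ 1780 kN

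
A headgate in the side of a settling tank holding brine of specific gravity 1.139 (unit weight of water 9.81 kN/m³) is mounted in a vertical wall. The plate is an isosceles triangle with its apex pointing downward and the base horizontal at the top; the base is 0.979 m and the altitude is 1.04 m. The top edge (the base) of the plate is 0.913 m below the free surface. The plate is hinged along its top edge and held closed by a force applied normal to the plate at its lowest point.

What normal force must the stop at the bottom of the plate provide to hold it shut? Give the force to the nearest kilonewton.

γ = 1.139 × 9.81 = 11.17359 kN/m³.
With the apex down, the centroid sits h/3 = 1.04/3 = 0.346667 m below the base (the top edge), so the centroid depth is h_c = 0.913 + 0.346667 = 1.25967 m.
A = ½ × 0.979 × 1.04 = 0.50908 m².
Resultant F = γ·h_c·A = 11.17359 × 1.25967 × 0.50908 = 7.16532 kN.
I_c = b·h³/36 = 0.979 × 1.04³/36 = 0.0305901 m⁴.
Centre of pressure: y_p = y_c + I_c/(y_c·A) = 1.25967 + 0.0305901/(1.25967 × 0.50908) = 1.25967 + 0.0477022 = 1.30737 m along the plane.
The resultant acts 0.346667 + 0.0477022 = 0.394369 m (along the plate) below the hinge at the top edge, so the moment about the hinge is M = F × 0.394369 = 7.16532 × 0.394369 = 2.82578 kN·m.
A normal force at the bottom, 1.04 m from the hinge, must supply this moment: P = 2.82578/1.04 = 2.7171 kN.

P ≈ 3 kN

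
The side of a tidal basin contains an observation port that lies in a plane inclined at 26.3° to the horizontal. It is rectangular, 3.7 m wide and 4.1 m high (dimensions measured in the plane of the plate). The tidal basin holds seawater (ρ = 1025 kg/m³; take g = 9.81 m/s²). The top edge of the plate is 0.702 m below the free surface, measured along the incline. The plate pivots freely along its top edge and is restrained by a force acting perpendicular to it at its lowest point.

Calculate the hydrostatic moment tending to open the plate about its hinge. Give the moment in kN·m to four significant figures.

M ≈ 476.0 kN·m

γ = ρg = 1025 × 9.81 / 1000 = 10.05525 kN/m³.
Let θ = 26.3° be the plate's angle to the horizontal; measure y along the incline from where the plane meets the free surface. Vertical depth h = y·sinθ with sinθ = 0.443071.
The centroid lies 4.1/2 = 2.05 m below the top edge, so y_c = 0.702 + 2.05 = 2.752 m and h_c = 2.752 × 0.443071 = 1.21933 m.
A = 3.7 × 4.1 = 15.17 m².
Resultant F = γ·h_c·A = 10.05525 × 1.21933 × 15.17 = 185.994 kN.
I_c = b·h³/12 = 3.7 × 4.1³/12 = 21.2506 m⁴.
Centre of pressure: y_p = y_c + I_c/(y_c·A) = 2.752 + 21.2506/(2.752 × 15.17) = 2.752 + 0.509023 = 3.26102 m along the plane.
The resultant acts 2.05 + 0.509023 = 2.55902 m (along the plate) below the hinge at the top edge, so the moment about the hinge is M = F × 2.55902 = 185.994 × 2.55902 = 475.962 kN·m.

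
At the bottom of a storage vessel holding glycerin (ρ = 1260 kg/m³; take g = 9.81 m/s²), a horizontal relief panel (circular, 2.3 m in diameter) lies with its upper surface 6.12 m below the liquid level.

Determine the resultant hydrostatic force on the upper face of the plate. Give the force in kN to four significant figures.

γ = ρg = 1260 × 9.81 / 1000 = 12.3606 kN/m³.
The plate is horizontal, so pressure is uniform at p = γ·h = 12.3606 × 6.12 = 75.6469 kN/m².
A = π(1.15)² = 4.15476 m².
F = p·A = 75.6469 × 4.15476 = 314.295 kN.

F ≈ 314.3 kN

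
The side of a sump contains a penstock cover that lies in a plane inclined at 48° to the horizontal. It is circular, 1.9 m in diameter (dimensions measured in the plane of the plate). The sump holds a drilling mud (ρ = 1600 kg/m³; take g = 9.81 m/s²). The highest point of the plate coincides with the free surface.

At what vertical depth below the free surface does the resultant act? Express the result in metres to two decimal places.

γ = ρg = 1600 × 9.81 / 1000 = 15.696 kN/m³.
Let θ = 48° be the plate's angle to the horizontal; measure y along the incline from where the plane meets the free surface. Vertical depth h = y·sinθ with sinθ = 0.743145.
The centroid is at the centre, 0.95 m below the top of the plate, so y_c = 0.95 m and h_c = 0.95 × 0.743145 = 0.705988 m.
A = π(0.95)² = 2.83529 m².
Resultant F = γ·h_c·A = 15.696 × 0.705988 × 2.83529 = 31.4184 kN.
I_c = πr⁴/4 = π × 0.95⁴/4 = 0.639712 m⁴.
Centre of pressure: y_p = y_c + I_c/(y_c·A) = 0.95 + 0.639712/(0.95 × 2.83529) = 0.95 + 0.2375 = 1.1875 m along the plane.
Vertically, h_p = y_p·sinθ = 1.1875 × 0.743145 = 0.882485 m.

h_p = 0.88 m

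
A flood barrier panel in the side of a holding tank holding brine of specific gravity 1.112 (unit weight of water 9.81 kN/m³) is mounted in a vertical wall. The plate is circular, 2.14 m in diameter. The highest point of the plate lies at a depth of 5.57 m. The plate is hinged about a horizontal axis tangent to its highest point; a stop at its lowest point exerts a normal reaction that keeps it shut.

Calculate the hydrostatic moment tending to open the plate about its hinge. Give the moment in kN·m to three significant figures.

M ≈ 290 kN·m

γ = 1.112 × 9.81 = 10.90872 kN/m³.
The centroid is at the centre, 1.07 m below the top of the plate, so the centroid depth is h_c = 5.57 + 1.07 = 6.64 m.
A = π(1.07)² = 3.59681 m².
Resultant F = γ·h_c·A = 10.90872 × 6.64 × 3.59681 = 260.531 kN.
I_c = πr⁴/4 = π × 1.07⁴/4 = 1.0295 m⁴.
Centre of pressure: y_p = y_c + I_c/(y_c·A) = 6.64 + 1.0295/(6.64 × 3.59681) = 6.64 + 0.0431063 = 6.68311 m along the plane.
The resultant acts 1.07 + 0.0431063 = 1.11311 m (along the plate) below the hinge at the top edge, so the moment about the hinge is M = F × 1.11311 = 260.531 × 1.11311 = 290 kN·m.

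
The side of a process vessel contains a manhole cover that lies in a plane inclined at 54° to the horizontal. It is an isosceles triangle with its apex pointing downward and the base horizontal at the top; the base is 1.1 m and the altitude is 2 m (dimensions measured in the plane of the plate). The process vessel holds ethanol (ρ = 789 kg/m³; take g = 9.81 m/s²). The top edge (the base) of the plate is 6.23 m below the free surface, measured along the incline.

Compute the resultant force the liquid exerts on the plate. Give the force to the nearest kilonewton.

γ = ρg = 789 × 9.81 / 1000 = 7.74009 kN/m³.
Let θ = 54° be the plate's angle to the horizontal; measure y along the incline from where the plane meets the free surface. Vertical depth h = y·sinθ with sinθ = 0.809017.
With the apex down, the centroid sits h/3 = 2/3 = 0.666667 m below the base (the top edge), so y_c = 6.23 + 0.666667 = 6.89667 m and h_c = 6.89667 × 0.809017 = 5.57952 m.
A = ½ × 1.1 × 2 = 1.1 m².
Resultant F = γ·h_c·A = 7.74009 × 5.57952 × 1.1 = 47.5046 kN.

F ≈ 48 kN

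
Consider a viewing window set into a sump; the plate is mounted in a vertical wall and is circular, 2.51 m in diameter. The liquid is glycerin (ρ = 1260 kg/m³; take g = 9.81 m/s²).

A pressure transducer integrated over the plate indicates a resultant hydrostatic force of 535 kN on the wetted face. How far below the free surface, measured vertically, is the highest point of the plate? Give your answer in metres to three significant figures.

γ = ρg = 1260 × 9.81 / 1000 = 12.3606 kN/m³.
A = π(1.255)² = 4.94809 m².
From F = γ·h_c·A, the centroid depth is h_c = 535/(12.3606 × 4.94809) = 8.74735 m.
The centroid is at the centre, 1.255 m below the top of the plate, so the highest point sits at h_top = 8.74735 − 1.255 = 7.49235 m below the surface.

d_top ≈ 7.49 m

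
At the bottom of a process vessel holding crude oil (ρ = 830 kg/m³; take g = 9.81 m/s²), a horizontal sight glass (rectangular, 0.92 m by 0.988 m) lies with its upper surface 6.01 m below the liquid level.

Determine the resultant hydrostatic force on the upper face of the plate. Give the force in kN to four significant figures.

γ = ρg = 830 × 9.81 / 1000 = 8.1423 kN/m³.
The plate is horizontal, so pressure is uniform at p = γ·h = 8.1423 × 6.01 = 48.9352 kN/m².
A = 0.92 × 0.988 = 0.90896 m².
F = p·A = 48.9352 × 0.90896 = 44.4801 kN.

F ≈ 44.48 kN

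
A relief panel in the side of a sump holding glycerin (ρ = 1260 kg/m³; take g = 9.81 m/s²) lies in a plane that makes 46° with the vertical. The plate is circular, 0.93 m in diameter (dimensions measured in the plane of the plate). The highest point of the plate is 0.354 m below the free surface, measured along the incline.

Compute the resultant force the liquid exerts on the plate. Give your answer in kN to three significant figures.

γ = ρg = 1260 × 9.81 / 1000 = 12.3606 kN/m³.
The plate makes 46° with the vertical, i.e. θ = 90° − 46° = 44° to the horizontal. Measuring y along the incline from the free-surface line, vertical depth h = y·sinθ with sinθ = 0.694658.
The centroid is at the centre, 0.465 m below the top of the plate, so y_c = 0.354 + 0.465 = 0.819 m and h_c = 0.819 × 0.694658 = 0.568925 m.
A = π(0.465)² = 0.679291 m².
Resultant F = γ·h_c·A = 12.3606 × 0.568925 × 0.679291 = 4.77695 kN.

F ≈ 4.78 kN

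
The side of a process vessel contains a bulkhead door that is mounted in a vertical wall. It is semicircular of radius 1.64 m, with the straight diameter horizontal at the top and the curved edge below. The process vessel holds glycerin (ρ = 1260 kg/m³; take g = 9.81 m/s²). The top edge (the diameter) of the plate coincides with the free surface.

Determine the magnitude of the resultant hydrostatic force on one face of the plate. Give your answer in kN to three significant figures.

F ≈ 36.3 kN

γ = ρg = 1260 × 9.81 / 1000 = 12.3606 kN/m³.
The centroid of a semicircle lies 4r/(3π) = 0.696038 m from the diameter, here below the top edge, so the centroid depth is h_c = 0.696038 m.
A = πr²/2 = π × 1.64²/2 = 4.22481 m².
Resultant F = γ·h_c·A = 12.3606 × 0.696038 × 4.22481 = 36.3479 kN.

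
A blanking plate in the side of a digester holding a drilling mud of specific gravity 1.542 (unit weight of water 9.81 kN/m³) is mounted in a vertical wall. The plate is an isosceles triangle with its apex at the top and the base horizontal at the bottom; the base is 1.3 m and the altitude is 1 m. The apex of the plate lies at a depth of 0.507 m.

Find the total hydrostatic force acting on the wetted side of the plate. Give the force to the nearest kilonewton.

F ≈ 12 kN

γ = 1.542 × 9.81 = 15.12702 kN/m³.
With the apex up, the centroid sits 2h/3 = 2 × 1/3 = 0.666667 m below the apex, so the centroid depth is h_c = 0.507 + 0.666667 = 1.17367 m.
A = ½ × 1.3 × 1 = 0.65 m².
Resultant F = γ·h_c·A = 15.12702 × 1.17367 × 0.65 = 11.5402 kN.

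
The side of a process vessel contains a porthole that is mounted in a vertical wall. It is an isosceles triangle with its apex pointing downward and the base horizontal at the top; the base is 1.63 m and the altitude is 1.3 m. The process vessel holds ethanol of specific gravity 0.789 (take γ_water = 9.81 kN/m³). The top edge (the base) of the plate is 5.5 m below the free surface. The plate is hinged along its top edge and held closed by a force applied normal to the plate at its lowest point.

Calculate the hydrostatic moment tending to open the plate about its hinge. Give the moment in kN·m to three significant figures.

M ≈ 21.9 kN·m

γ = 0.789 × 9.81 = 7.74009 kN/m³.
With the apex down, the centroid sits h/3 = 1.3/3 = 0.433333 m below the base (the top edge), so the centroid depth is h_c = 5.5 + 0.433333 = 5.93333 m.
A = ½ × 1.63 × 1.3 = 1.0595 m².
Resultant F = γ·h_c·A = 7.74009 × 5.93333 × 1.0595 = 48.657 kN.
I_c = b·h³/36 = 1.63 × 1.3³/36 = 0.0994753 m⁴.
Centre of pressure: y_p = y_c + I_c/(y_c·A) = 5.93333 + 0.0994753/(5.93333 × 1.0595) = 5.93333 + 0.015824 = 5.94915 m along the plane.
The resultant acts 0.433333 + 0.015824 = 0.449157 m (along the plate) below the hinge at the top edge, so the moment about the hinge is M = F × 0.449157 = 48.657 × 0.449157 = 21.8546 kN·m.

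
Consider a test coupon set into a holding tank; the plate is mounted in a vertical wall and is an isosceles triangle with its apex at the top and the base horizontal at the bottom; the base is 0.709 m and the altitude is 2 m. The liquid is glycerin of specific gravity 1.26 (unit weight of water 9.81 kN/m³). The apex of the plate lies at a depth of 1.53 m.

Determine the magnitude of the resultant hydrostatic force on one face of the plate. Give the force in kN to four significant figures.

F ≈ 25.09 kN

γ = 1.26 × 9.81 = 12.3606 kN/m³.
With the apex up, the centroid sits 2h/3 = 2 × 2/3 = 1.33333 m below the apex, so the centroid depth is h_c = 1.53 + 1.33333 = 2.86333 m.
A = ½ × 0.709 × 2 = 0.709 m².
Resultant F = γ·h_c·A = 12.3606 × 2.86333 × 0.709 = 25.0933 kN.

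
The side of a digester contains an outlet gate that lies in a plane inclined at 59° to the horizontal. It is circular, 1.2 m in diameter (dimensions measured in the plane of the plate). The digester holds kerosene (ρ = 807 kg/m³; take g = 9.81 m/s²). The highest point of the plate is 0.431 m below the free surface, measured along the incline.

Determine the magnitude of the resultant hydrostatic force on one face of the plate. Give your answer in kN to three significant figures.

γ = ρg = 807 × 9.81 / 1000 = 7.91667 kN/m³.
Let θ = 59° be the plate's angle to the horizontal; measure y along the incline from where the plane meets the free surface. Vertical depth h = y·sinθ with sinθ = 0.857167.
The centroid is at the centre, 0.6 m below the top of the plate, so y_c = 0.431 + 0.6 = 1.031 m and h_c = 1.031 × 0.857167 = 0.883739 m.
A = π(0.6)² = 1.13097 m².
Resultant F = γ·h_c·A = 7.91667 × 0.883739 × 1.13097 = 7.91257 kN.

F ≈ 7.91 kN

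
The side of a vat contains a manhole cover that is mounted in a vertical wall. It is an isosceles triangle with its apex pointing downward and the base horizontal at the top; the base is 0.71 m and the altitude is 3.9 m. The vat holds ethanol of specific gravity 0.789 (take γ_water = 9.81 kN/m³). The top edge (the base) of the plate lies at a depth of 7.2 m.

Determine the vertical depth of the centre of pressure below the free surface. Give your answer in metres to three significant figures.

γ = 0.789 × 9.81 = 7.74009 kN/m³.
With the apex down, the centroid sits h/3 = 3.9/3 = 1.3 m below the base (the top edge), so the centroid depth is h_c = 7.2 + 1.3 = 8.5 m.
A = ½ × 0.71 × 3.9 = 1.3845 m².
Resultant F = γ·h_c·A = 7.74009 × 8.5 × 1.3845 = 91.0873 kN.
I_c = b·h³/36 = 0.71 × 3.9³/36 = 1.1699 m⁴.
Centre of pressure: y_p = y_c + I_c/(y_c·A) = 8.5 + 1.1699/(8.5 × 1.3845) = 8.5 + 0.0994116 = 8.59941 m along the plane.

h_p = 8.60 m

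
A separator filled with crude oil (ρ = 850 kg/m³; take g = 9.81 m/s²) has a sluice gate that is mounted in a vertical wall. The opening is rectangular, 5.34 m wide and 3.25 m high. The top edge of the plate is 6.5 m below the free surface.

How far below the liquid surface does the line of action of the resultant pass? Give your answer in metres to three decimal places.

h_p = 8.233 m

γ = ρg = 850 × 9.81 / 1000 = 8.3385 kN/m³.
The centroid lies 3.25/2 = 1.625 m below the top edge, so the centroid depth is h_c = 6.5 + 1.625 = 8.125 m.
A = 5.34 × 3.25 = 17.355 m².
Resultant F = γ·h_c·A = 8.3385 × 8.125 × 17.355 = 1175.81 kN.
I_c = b·h³/12 = 5.34 × 3.25³/12 = 15.276 m⁴.
Centre of pressure: y_p = y_c + I_c/(y_c·A) = 8.125 + 15.276/(8.125 × 17.355) = 8.125 + 0.108333 = 8.23333 m along the plane.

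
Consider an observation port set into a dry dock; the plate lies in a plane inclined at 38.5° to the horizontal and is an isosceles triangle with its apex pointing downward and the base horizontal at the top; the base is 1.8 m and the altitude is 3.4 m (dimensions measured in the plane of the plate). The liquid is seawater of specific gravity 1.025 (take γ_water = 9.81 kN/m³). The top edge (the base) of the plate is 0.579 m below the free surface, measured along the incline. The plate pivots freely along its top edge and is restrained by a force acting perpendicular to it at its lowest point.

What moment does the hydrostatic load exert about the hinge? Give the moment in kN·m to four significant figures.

M ≈ 49.47 kN·m

γ = 1.025 × 9.81 = 10.05525 kN/m³.
Let θ = 38.5° be the plate's angle to the horizontal; measure y along the incline from where the plane meets the free surface. Vertical depth h = y·sinθ with sinθ = 0.622515.
With the apex down, the centroid sits h/3 = 3.4/3 = 1.13333 m below the base (the top edge), so y_c = 0.579 + 1.13333 = 1.71233 m and h_c = 1.71233 × 0.622515 = 1.06595 m.
A = ½ × 1.8 × 3.4 = 3.06 m².
Resultant F = γ·h_c·A = 10.05525 × 1.06595 × 3.06 = 32.7983 kN.
I_c = b·h³/36 = 1.8 × 3.4³/36 = 1.9652 m⁴.
Centre of pressure: y_p = y_c + I_c/(y_c·A) = 1.71233 + 1.9652/(1.71233 × 3.06) = 1.71233 + 0.375058 = 2.08739 m along the plane.
The resultant acts 1.13333 + 0.375058 = 1.50839 m (along the plate) below the hinge at the top edge, so the moment about the hinge is M = F × 1.50839 = 32.7983 × 1.50839 = 49.4726 kN·m.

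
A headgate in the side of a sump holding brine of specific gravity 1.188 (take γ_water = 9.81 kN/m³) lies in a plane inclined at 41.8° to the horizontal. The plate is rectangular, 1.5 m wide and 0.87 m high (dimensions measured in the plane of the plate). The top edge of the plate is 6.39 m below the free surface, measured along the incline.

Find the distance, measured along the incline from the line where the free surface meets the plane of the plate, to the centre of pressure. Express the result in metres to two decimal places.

γ = 1.188 × 9.81 = 11.65428 kN/m³.
Let θ = 41.8° be the plate's angle to the horizontal; measure y along the incline from where the plane meets the free surface. Vertical depth h = y·sinθ with sinθ = 0.666532.
The centroid lies 0.87/2 = 0.435 m below the top edge, so y_c = 6.39 + 0.435 = 6.825 m and h_c = 6.825 × 0.666532 = 4.54908 m.
A = 1.5 × 0.87 = 1.305 m².
Resultant F = γ·h_c·A = 11.65428 × 4.54908 × 1.305 = 69.1862 kN.
I_c = b·h³/12 = 1.5 × 0.87³/12 = 0.0823129 m⁴.
Centre of pressure: y_p = y_c + I_c/(y_c·A) = 6.825 + 0.0823129/(6.825 × 1.305) = 6.825 + 0.00924176 = 6.83424 m along the plane.

y_p = 6.83 m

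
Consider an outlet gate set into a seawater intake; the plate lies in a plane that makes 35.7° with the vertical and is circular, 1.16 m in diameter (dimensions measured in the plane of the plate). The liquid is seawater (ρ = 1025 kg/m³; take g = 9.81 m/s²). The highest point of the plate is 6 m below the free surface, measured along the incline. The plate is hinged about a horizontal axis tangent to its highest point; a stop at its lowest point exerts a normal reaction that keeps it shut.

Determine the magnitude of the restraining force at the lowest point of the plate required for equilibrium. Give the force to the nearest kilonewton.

P ≈ 29 kN

γ = ρg = 1025 × 9.81 / 1000 = 10.05525 kN/m³.
The plate makes 35.7° with the vertical, i.e. θ = 90° − 35.7° = 54.3° to the horizontal. Measuring y along the incline from the free-surface line, vertical depth h = y·sinθ with sinθ = 0.812084.
The centroid is at the centre, 0.58 m below the top of the plate, so y_c = 6 + 0.58 = 6.58 m and h_c = 6.58 × 0.812084 = 5.34351 m.
A = π(0.58)² = 1.05683 m².
Resultant F = γ·h_c·A = 10.05525 × 5.34351 × 1.05683 = 56.7838 kN.
I_c = πr⁴/4 = π × 0.58⁴/4 = 0.0888796 m⁴.
Centre of pressure: y_p = y_c + I_c/(y_c·A) = 6.58 + 0.0888796/(6.58 × 1.05683) = 6.58 + 0.0127812 = 6.59278 m along the plane.
The resultant acts 0.58 + 0.0127812 = 0.592781 m (along the plate) below the hinge at the top edge, so the moment about the hinge is M = F × 0.592781 = 56.7838 × 0.592781 = 33.6604 kN·m.
A normal force at the bottom, 1.16 m from the hinge, must supply this moment: P = 33.6604/1.16 = 29.0176 kN.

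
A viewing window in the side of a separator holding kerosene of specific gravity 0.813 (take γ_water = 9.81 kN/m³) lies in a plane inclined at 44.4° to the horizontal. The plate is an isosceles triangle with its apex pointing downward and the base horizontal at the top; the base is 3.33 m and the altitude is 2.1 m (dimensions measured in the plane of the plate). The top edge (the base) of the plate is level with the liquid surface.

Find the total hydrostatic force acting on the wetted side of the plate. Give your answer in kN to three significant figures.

F ≈ 13.7 kN

γ = 0.813 × 9.81 = 7.97553 kN/m³.
Let θ = 44.4° be the plate's angle to the horizontal; measure y along the incline from where the plane meets the free surface. Vertical depth h = y·sinθ with sinθ = 0.699663.
With the apex down, the centroid sits h/3 = 2.1/3 = 0.7 m below the base (the top edge), so y_c = 0.7 m and h_c = 0.7 × 0.699663 = 0.489764 m.
A = ½ × 3.33 × 2.1 = 3.4965 m².
Resultant F = γ·h_c·A = 7.97553 × 0.489764 × 3.4965 = 13.6578 kN.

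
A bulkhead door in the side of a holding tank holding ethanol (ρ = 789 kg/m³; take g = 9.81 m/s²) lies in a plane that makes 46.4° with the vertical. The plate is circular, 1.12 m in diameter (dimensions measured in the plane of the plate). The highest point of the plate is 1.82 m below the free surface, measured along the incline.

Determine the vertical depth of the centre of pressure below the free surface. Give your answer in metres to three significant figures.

γ = ρg = 789 × 9.81 / 1000 = 7.74009 kN/m³.
The plate makes 46.4° with the vertical, i.e. θ = 90° − 46.4° = 43.6° to the horizontal. Measuring y along the incline from the free-surface line, vertical depth h = y·sinθ with sinθ = 0.689620.
The centroid is at the centre, 0.56 m below the top of the plate, so y_c = 1.82 + 0.56 = 2.38 m and h_c = 2.38 × 0.689620 = 1.6413 m.
A = π(0.56)² = 0.985203 m².
Resultant F = γ·h_c·A = 7.74009 × 1.6413 × 0.985203 = 12.5158 kN.
I_c = πr⁴/4 = π × 0.56⁴/4 = 0.07724 m⁴.
Centre of pressure: y_p = y_c + I_c/(y_c·A) = 2.38 + 0.07724/(2.38 × 0.985203) = 2.38 + 0.0329412 = 2.41294 m along the plane.
Vertically, h_p = y_p·sinθ = 2.41294 × 0.689620 = 1.66401 m.

h_p = 1.66 m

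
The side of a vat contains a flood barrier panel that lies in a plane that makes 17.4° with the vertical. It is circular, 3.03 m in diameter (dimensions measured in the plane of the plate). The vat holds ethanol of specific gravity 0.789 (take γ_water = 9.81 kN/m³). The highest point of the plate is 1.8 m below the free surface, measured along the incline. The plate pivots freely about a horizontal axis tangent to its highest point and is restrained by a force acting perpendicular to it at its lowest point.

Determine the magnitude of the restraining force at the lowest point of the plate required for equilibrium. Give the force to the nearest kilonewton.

P ≈ 98 kN

γ = 0.789 × 9.81 = 7.74009 kN/m³.
The plate makes 17.4° with the vertical, i.e. θ = 90° − 17.4° = 72.6° to the horizontal. Measuring y along the incline from the free-surface line, vertical depth h = y·sinθ with sinθ = 0.954240.
The centroid is at the centre, 1.515 m below the top of the plate, so y_c = 1.8 + 1.515 = 3.315 m and h_c = 3.315 × 0.954240 = 3.16331 m.
A = π(1.515)² = 7.21066 m².
Resultant F = γ·h_c·A = 7.74009 × 3.16331 × 7.21066 = 176.548 kN.
I_c = πr⁴/4 = π × 1.515⁴/4 = 4.13752 m⁴.
Centre of pressure: y_p = y_c + I_c/(y_c·A) = 3.315 + 4.13752/(3.315 × 7.21066) = 3.315 + 0.173094 = 3.48809 m along the plane.
The resultant acts 1.515 + 0.173094 = 1.68809 m (along the plate) below the hinge at the top edge, so the moment about the hinge is M = F × 1.68809 = 176.548 × 1.68809 = 298.029 kN·m.
A normal force at the bottom, 3.03 m from the hinge, must supply this moment: P = 298.029/3.03 = 98.3594 kN.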